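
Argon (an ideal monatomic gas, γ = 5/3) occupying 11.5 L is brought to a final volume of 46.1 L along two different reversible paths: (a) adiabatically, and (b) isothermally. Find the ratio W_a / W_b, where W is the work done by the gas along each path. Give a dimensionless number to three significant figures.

W_a / W_b ≈ 0.652

Path (a) adiabatic: W = P₁V₁(1 − (V₁/V₂)^(γ−1))/(γ−1) → W_a/(P₁V₁) = 0.9056.
Path (b) isothermal: W = P₁V₁ ln(V₂/V₁) → W_b/(P₁V₁) = 1.388.
W_a / W_b = 0.9056 / 1.388 = 0.6522.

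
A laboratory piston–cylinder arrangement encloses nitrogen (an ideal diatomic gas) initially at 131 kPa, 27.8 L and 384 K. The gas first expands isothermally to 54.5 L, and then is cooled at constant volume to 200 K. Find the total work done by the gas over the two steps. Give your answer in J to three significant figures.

Step 1 (isothermal): W = P₁V₁ ln(V₂/V₁) = (3642) ln(54.5/27.8) = 2452 J.
Step 2 (isochoric): W = 0 (constant volume).
W_total = 2452 + 0 = 2452 J.

W_total ≈ 2450 J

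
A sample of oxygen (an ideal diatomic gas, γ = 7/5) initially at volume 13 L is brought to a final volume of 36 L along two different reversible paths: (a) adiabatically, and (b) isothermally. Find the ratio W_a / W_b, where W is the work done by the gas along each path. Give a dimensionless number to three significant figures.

Path (a) adiabatic: W = P₁V₁(1 − (V₁/V₂)^(γ−1))/(γ−1) → W_a/(P₁V₁) = 0.8366.
Path (b) isothermal: W = P₁V₁ ln(V₂/V₁) → W_b/(P₁V₁) = 1.019.
W_a / W_b = 0.8366 / 1.019 = 0.8213.

W_a / W_b ≈ 0.821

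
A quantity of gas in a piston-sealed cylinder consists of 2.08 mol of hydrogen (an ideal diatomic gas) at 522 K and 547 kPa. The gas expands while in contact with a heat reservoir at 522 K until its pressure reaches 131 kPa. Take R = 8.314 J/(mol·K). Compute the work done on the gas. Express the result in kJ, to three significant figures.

Isothermal process: W = nRT ln(V₂/V₁) = nRT ln(P₁/P₂).
W = (2.08)(8.314)(522) × ln(547/131)
  = 9027 × ln(4.176) = 9027 × 1.429
W_by_gas = 12902 J; work on gas = −W_by = -12902 J.

W ≈ -12.9 kJ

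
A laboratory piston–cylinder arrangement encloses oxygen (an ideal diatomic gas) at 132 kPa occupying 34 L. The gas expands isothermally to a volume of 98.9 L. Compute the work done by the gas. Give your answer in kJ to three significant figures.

W ≈ 4.79 kJ

Isothermal: W = nRT ln(V₂/V₁) = P₁V₁ ln(V₂/V₁).
P₁V₁ = (132 kPa)(34 L) = 4488 J.
W = 4488 × ln(98.9/34) = 4488 × 1.068
W_by_gas = 4792 J.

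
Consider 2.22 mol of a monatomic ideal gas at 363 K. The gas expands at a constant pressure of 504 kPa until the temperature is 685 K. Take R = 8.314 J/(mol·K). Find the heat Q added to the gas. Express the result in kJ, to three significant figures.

Q ≈ 14.9 kJ

Isobaric: W = nRΔT = (2.22)(8.314)(322) = 5943 J.
ΔU = nCᵥΔT with Cᵥ = 3R/2: ΔU = (2.22)(12.47)(322) = 8915 J.
Q = ΔU + W = 8915 + 5943 = 14858 J.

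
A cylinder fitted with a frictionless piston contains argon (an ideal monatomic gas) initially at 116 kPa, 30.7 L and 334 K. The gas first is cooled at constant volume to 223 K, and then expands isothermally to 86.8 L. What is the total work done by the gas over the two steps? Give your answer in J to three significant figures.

Step 1 (isochoric): W = 0 (constant volume).
After step 1: P = 77.45 kPa (V unchanged).
Step 2 (isothermal): W = P₁V₁ ln(V₂/V₁) = (2378) ln(86.8/30.7) = 2471 J.
W_total = 0 + 2471 = 2471 J.

W_total ≈ 2470 J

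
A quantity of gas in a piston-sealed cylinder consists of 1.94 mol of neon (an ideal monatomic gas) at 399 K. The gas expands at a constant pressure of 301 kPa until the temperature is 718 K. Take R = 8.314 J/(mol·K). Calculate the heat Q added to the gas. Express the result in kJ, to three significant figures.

Q ≈ 12.9 kJ

Isobaric: W = nRΔT = (1.94)(8.314)(319) = 5145 J.
ΔU = nCᵥΔT with Cᵥ = 3R/2: ΔU = (1.94)(12.47)(319) = 7718 J.
Q = ΔU + W = 7718 + 5145 = 12863 J.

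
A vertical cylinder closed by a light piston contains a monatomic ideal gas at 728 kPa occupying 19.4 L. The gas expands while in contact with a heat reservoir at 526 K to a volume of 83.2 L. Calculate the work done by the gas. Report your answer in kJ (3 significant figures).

W ≈ 20.6 kJ

Isothermal: W = nRT ln(V₂/V₁) = P₁V₁ ln(V₂/V₁).
P₁V₁ = (728 kPa)(19.4 L) = 14123 J.
W = 14123 × ln(83.2/19.4) = 14123 × 1.456
W_by_gas = 20563 J.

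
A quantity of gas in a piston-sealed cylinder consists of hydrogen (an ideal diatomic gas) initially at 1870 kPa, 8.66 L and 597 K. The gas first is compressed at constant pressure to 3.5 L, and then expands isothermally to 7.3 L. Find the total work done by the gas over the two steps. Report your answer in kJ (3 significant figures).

W_total ≈ -4.84 kJ

Step 1 (isobaric): W = PΔV = (1870 kPa)(3.5 − 8.66 L) = -9649 J.
After step 1: P = 1870 kPa, V = 3.5 L, T = 241.3 K.
Step 2 (isothermal): W = P₁V₁ ln(V₂/V₁) = (6545) ln(7.3/3.5) = 4811 J.
W_total = -9649 + 4811 = -4838 J.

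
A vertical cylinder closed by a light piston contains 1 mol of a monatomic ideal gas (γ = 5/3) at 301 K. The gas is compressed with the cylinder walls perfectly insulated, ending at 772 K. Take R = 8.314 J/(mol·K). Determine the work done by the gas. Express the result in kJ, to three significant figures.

Adiabatic ⇒ Q = 0, so W_by = −ΔU = nCᵥ(T₁ − T₂).
Cᵥ = 3R/2 = 12.47 J/(mol·K).
W = (1)(12.47)(301 − 772) = -5874 J.

W ≈ -5.87 kJ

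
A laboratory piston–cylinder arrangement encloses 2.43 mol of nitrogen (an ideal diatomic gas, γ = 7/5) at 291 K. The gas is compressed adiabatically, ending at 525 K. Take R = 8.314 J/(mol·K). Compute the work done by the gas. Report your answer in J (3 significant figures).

Adiabatic ⇒ Q = 0, so W_by = −ΔU = nCᵥ(T₁ − T₂).
Cᵥ = 5R/2 = 20.79 J/(mol·K).
W = (2.43)(20.79)(291 − 525) = -11819 J.

W ≈ -11800 J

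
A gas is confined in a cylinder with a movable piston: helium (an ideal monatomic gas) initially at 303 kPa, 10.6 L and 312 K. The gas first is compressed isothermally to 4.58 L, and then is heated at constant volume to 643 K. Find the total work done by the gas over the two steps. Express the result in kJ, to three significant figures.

Step 1 (isothermal): W = P₁V₁ ln(V₂/V₁) = (3212) ln(4.58/10.6) = -2695 J.
Step 2 (isochoric): W = 0 (constant volume).
W_total = -2695 + 0 = -2695 J.

W_total ≈ -2.70 kJ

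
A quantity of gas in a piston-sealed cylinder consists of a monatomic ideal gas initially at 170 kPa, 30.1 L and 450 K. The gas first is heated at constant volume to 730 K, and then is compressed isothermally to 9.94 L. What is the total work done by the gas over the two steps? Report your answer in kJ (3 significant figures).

W_total ≈ -9.20 kJ

Step 1 (isochoric): W = 0 (constant volume).
After step 1: P = 275.8 kPa (V unchanged).
Step 2 (isothermal): W = P₁V₁ ln(V₂/V₁) = (8301) ln(9.94/30.1) = -9197 J.
W_total = 0 − 9197 = -9197 J.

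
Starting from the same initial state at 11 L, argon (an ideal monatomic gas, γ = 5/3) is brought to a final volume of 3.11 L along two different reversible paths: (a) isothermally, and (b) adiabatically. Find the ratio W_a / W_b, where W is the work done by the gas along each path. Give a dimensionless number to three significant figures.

Path (a) isothermal: W = P₁V₁ ln(V₂/V₁) → W_a/(P₁V₁) = -1.263.
Path (b) adiabatic: W = P₁V₁(1 − (V₁/V₂)^(γ−1))/(γ−1) → W_b/(P₁V₁) = -1.982.
W_a / W_b = -1.263 / -1.982 = 0.6373.

W_a / W_b ≈ 0.637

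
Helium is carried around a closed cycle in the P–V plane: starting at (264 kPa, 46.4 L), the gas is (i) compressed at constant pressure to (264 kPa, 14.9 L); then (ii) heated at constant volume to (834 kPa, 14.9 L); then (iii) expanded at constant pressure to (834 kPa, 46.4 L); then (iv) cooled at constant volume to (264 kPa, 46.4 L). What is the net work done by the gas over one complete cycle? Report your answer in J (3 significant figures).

W_net ≈ 18000 J

Constant-volume legs do no work.
W(i) = (264)(14.9 − 46.4) = -8316 J; W(iii) = (834)(46.4 − 14.9) = 26271 J.
W_net = -8316 + 26271 = 17955 J (the clockwise enclosed area).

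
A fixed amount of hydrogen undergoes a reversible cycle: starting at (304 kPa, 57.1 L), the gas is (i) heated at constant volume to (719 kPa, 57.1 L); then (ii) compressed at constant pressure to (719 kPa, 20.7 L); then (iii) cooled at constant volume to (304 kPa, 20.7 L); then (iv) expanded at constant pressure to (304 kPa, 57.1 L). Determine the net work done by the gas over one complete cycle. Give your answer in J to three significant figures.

Constant-volume legs do no work.
W(ii) = (719)(20.7 − 57.1) = -26172 J; W(iv) = (304)(57.1 − 20.7) = 11066 J.
W_net = -26172 + 11066 = -15106 J (the counter-clockwise enclosed area).

W_net ≈ -15100 J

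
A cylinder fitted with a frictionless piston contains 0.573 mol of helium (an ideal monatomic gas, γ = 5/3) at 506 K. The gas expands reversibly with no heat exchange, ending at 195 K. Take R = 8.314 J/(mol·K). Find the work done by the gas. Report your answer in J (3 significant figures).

Adiabatic ⇒ Q = 0, so W_by = −ΔU = nCᵥ(T₁ − T₂).
Cᵥ = 3R/2 = 12.47 J/(mol·K).
W = (0.573)(12.47)(506 − 195) = 2222 J.

W ≈ 2220 J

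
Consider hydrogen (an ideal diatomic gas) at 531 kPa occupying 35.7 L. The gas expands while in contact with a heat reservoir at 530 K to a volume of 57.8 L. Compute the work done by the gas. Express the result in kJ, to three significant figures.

Isothermal: W = nRT ln(V₂/V₁) = P₁V₁ ln(V₂/V₁).
P₁V₁ = (531 kPa)(35.7 L) = 18957 J.
W = 18957 × ln(57.8/35.7) = 18957 × 0.4818
W_by_gas = 9134 J.

W ≈ 9.13 kJ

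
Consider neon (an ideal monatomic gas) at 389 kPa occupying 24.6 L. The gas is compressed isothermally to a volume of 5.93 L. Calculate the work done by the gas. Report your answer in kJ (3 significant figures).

W ≈ -13.6 kJ

Isothermal: W = nRT ln(V₂/V₁) = P₁V₁ ln(V₂/V₁).
P₁V₁ = (389 kPa)(24.6 L) = 9569 J.
W = 9569 × ln(5.93/24.6) = 9569 × -1.423
W_by_gas = -13615 J.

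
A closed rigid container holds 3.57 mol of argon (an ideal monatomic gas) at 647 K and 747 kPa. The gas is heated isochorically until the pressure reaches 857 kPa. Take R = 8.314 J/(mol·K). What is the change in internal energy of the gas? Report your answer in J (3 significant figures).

Constant volume ⇒ W = 0, so Q = ΔU = nCᵥΔT with Cᵥ = 3R/2 = 12.47 J/(mol·K).
At constant V, T₂/T₁ = P₂/P₁ ⇒ ΔT = T₁(P₂/P₁ − 1) = 647·(857/747 − 1) = 95.27 K.
ΔU = (3.57)(12.47)(95.27) = 4242 J.

ΔU ≈ 4240 J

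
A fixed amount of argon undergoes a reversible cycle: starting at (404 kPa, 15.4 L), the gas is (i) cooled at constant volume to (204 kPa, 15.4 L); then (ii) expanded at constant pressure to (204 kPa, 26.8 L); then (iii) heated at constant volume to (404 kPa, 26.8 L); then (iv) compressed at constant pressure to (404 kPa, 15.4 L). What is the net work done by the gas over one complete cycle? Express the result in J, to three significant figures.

Constant-volume legs do no work.
W(ii) = (204)(26.8 − 15.4) = 2326 J; W(iv) = (404)(15.4 − 26.8) = -4606 J.
W_net = 2326 − 4606 = -2280 J (the counter-clockwise enclosed area).

W_net ≈ -2280 J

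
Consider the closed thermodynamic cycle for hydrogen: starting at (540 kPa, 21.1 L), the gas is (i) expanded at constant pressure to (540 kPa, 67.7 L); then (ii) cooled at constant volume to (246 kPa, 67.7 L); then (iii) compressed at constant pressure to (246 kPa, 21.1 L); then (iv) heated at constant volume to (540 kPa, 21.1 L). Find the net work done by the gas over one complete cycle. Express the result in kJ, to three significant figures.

W_net ≈ 13.7 kJ

Constant-volume legs do no work.
W(i) = (540)(67.7 − 21.1) = 25164 J; W(iii) = (246)(21.1 − 67.7) = -11464 J.
W_net = 25164 − 11464 = 13700 J (the clockwise enclosed area).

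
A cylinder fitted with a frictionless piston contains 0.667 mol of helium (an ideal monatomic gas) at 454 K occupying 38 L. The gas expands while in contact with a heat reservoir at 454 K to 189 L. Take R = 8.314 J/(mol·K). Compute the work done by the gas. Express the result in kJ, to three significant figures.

Isothermal: W = nRT ln(V₂/V₁).
W = (0.667)(8.314)(454) × ln(189/38)
  = 2518 × 1.604
W_by_gas = 4039 J.

W ≈ 4.04 kJ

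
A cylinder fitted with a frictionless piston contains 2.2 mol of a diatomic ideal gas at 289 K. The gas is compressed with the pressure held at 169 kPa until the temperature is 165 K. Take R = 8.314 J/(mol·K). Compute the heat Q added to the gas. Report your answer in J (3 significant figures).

Isobaric: W = nRΔT = (2.2)(8.314)(-124) = -2268 J.
ΔU = nCᵥΔT with Cᵥ = 5R/2: ΔU = (2.2)(20.79)(-124) = -5670 J.
Q = ΔU + W = -5670 − 2268 = -7938 J.

Q ≈ -7940 J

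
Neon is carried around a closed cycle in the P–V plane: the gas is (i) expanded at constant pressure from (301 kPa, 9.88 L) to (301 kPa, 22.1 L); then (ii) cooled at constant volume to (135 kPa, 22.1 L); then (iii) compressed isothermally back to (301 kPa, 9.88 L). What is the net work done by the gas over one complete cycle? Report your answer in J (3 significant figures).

W_net ≈ 1280 J

Leg (i): W = PΔV = (301)(22.1 − 9.88) = 3678 J.
Leg (ii): W = 0.
Leg (iii): W = PᵢVᵢ ln(V_f/Vᵢ) = (2984) ln(9.88/22.1) = -2402 J.
W_net = 3678 − 2402 = 1276 J.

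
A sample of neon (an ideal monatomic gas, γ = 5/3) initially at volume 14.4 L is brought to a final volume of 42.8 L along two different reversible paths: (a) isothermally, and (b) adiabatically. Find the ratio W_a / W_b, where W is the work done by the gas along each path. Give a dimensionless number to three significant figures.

W_a / W_b ≈ 1.41

Path (a) isothermal: W = P₁V₁ ln(V₂/V₁) → W_a/(P₁V₁) = 1.089.
Path (b) adiabatic: W = P₁V₁(1 − (V₁/V₂)^(γ−1))/(γ−1) → W_b/(P₁V₁) = 0.7744.
W_a / W_b = 1.089 / 0.7744 = 1.407.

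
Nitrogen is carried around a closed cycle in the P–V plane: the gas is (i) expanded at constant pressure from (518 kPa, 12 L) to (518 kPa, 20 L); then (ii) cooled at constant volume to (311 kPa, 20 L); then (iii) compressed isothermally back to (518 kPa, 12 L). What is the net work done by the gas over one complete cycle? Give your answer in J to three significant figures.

Leg (i): W = PΔV = (518)(20 − 12) = 4144 J.
Leg (ii): W = 0.
Leg (iii): W = PᵢVᵢ ln(V_f/Vᵢ) = (6220) ln(12/20) = -3177 J.
W_net = 4144 − 3177 = 966.7 J.

W_net ≈ 967 J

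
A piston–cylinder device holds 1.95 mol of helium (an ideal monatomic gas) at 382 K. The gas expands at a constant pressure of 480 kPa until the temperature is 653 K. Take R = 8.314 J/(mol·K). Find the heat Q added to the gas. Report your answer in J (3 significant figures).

Q ≈ 11000 J

Isobaric: W = nRΔT = (1.95)(8.314)(271) = 4394 J.
ΔU = nCᵥΔT with Cᵥ = 3R/2: ΔU = (1.95)(12.47)(271) = 6590 J.
Q = ΔU + W = 6590 + 4394 = 10984 J.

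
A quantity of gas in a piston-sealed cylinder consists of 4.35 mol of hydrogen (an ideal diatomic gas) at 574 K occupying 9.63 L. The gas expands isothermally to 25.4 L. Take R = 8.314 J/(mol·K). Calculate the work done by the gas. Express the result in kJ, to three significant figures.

Isothermal: W = nRT ln(V₂/V₁).
W = (4.35)(8.314)(574) × ln(25.4/9.63)
  = 20759 × 0.9699
W_by_gas = 20134 J.

W ≈ 20.1 kJ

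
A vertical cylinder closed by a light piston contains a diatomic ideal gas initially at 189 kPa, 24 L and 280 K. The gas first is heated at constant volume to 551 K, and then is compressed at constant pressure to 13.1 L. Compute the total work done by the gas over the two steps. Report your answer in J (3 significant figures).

Step 1 (isochoric): W = 0 (constant volume).
After step 1: P = 371.9 kPa (V unchanged).
Step 2 (isobaric): W = PΔV = (371.9 kPa)(13.1 − 24 L) = -4054 J.
W_total = 0 − 4054 = -4054 J.

W_total ≈ -4050 J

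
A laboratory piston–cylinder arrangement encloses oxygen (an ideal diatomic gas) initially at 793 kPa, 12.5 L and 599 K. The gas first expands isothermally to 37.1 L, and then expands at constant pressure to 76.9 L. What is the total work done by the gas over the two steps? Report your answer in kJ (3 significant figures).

Step 1 (isothermal): W = P₁V₁ ln(V₂/V₁) = (9912) ln(37.1/12.5) = 10784 J.
After step 1: P = 267.2 kPa, V = 37.1 L, T = 599 K.
Step 2 (isobaric): W = PΔV = (267.2 kPa)(76.9 − 37.1 L) = 10634 J.
W_total = 10784 + 10634 = 21418 J.

W_total ≈ 21.4 kJ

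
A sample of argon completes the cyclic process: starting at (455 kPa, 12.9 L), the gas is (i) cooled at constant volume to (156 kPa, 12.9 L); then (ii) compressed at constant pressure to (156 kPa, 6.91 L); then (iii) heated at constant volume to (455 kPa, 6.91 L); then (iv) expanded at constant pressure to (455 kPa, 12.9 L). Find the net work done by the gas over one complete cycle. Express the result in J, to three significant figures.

W_net ≈ 1790 J

Constant-volume legs do no work.
W(ii) = (156)(6.91 − 12.9) = -934.4 J; W(iv) = (455)(12.9 − 6.91) = 2725 J.
W_net = -934.4 + 2725 = 1791 J (the clockwise enclosed area).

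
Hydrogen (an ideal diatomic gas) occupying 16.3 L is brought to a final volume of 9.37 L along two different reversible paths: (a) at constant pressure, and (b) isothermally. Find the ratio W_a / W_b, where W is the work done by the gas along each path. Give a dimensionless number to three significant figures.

W_a / W_b ≈ 0.768

Path (a) isobaric: W = P₁(V₂ − V₁) → W_a/(P₁V₁) = -0.4252.
Path (b) isothermal: W = P₁V₁ ln(V₂/V₁) → W_b/(P₁V₁) = -0.5537.
W_a / W_b = -0.4252 / -0.5537 = 0.7679.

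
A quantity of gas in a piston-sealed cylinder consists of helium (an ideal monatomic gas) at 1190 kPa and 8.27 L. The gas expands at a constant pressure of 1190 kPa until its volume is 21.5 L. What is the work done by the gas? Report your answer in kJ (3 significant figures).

Isobaric: W = P ΔV.
W = (1190 kPa)(21.5 − 8.27 L) = (1190)(13.23) = 15744 J.

W ≈ 15.7 kJ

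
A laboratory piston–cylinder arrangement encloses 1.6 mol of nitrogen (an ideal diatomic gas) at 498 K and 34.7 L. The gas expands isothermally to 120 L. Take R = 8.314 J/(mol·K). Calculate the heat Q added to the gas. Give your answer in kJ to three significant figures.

Q ≈ 8.22 kJ

Isothermal ⇒ ΔU = 0, so Q = W = nRT ln(V₂/V₁).
Q = (1.6)(8.314)(498) ln(120/34.7) = 6625 × 1.241 = 8219 J.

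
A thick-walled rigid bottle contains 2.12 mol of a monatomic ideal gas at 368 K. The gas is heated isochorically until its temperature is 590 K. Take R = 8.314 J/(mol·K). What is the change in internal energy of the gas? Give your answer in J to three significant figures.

ΔU ≈ 5870 J

Constant volume ⇒ W = 0, so Q = ΔU = nCᵥΔT with Cᵥ = 3R/2 = 12.47 J/(mol·K).
ΔU = (2.12)(12.47)(590 − 368) = 5869 J.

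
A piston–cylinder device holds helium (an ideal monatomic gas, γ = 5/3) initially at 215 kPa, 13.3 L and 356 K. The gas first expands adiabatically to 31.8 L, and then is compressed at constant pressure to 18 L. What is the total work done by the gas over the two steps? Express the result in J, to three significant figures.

W_total ≈ 1200 J

Step 1 (adiabatic): W = (P₁V₁ − P₂V₂)/(γ−1) = (2860 − 1599)/0.667 = 1890 J.
After step 1: P = 50.29 kPa, V = 31.8 L, T = 199.1 K.
Step 2 (isobaric): W = PΔV = (50.29 kPa)(18 − 31.8 L) = -694 J.
W_total = 1890 − 694 = 1196 J.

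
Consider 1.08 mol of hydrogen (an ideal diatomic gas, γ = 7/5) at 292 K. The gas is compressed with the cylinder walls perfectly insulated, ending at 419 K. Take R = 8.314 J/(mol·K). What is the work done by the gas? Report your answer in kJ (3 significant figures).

Adiabatic ⇒ Q = 0, so W_by = −ΔU = nCᵥ(T₁ − T₂).
Cᵥ = 5R/2 = 20.79 J/(mol·K).
W = (1.08)(20.79)(292 − 419) = -2851 J.

W ≈ -2.85 kJ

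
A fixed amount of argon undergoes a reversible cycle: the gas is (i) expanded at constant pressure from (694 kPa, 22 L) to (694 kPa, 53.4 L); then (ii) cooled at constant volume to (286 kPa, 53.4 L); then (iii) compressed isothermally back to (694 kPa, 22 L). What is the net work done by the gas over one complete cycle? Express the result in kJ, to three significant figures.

W_net ≈ 8.25 kJ

Leg (i): W = PΔV = (694)(53.4 − 22) = 21792 J.
Leg (ii): W = 0.
Leg (iii): W = PᵢVᵢ ln(V_f/Vᵢ) = (15272) ln(22/53.4) = -13543 J.
W_net = 21792 − 13543 = 8249 J.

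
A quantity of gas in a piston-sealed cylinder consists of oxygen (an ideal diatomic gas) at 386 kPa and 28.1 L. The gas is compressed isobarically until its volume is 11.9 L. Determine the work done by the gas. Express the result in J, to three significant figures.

Isobaric: W = P ΔV.
W = (386 kPa)(11.9 − 28.1 L) = (386)(-16.2) = -6253 J.

W ≈ -6250 J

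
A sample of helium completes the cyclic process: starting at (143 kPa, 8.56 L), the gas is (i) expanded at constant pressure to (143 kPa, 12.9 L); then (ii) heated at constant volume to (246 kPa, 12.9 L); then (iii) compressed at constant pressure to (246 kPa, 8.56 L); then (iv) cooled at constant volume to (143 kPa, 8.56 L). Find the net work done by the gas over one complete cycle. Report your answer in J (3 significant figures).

Constant-volume legs do no work.
W(i) = (143)(12.9 − 8.56) = 620.6 J; W(iii) = (246)(8.56 − 12.9) = -1068 J.
W_net = 620.6 − 1068 = -447 J (the counter-clockwise enclosed area).

W_net ≈ -447 J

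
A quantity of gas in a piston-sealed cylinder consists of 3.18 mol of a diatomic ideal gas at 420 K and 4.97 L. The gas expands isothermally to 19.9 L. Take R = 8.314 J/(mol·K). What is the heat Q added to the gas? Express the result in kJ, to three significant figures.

Q ≈ 15.4 kJ

Isothermal ⇒ ΔU = 0, so Q = W = nRT ln(V₂/V₁).
Q = (3.18)(8.314)(420) ln(19.9/4.97) = 11104 × 1.387 = 15405 J.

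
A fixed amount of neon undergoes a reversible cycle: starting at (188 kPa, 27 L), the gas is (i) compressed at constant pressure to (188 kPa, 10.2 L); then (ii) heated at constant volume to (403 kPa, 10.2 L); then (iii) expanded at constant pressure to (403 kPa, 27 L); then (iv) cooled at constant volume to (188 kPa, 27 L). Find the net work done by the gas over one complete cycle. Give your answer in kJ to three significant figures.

W_net ≈ 3.61 kJ

Constant-volume legs do no work.
W(i) = (188)(10.2 − 27) = -3158 J; W(iii) = (403)(27 − 10.2) = 6770 J.
W_net = -3158 + 6770 = 3612 J (the clockwise enclosed area).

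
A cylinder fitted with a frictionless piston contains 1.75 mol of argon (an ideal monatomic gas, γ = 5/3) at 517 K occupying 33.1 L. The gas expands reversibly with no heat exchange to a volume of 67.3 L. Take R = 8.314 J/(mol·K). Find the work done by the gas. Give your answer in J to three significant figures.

W ≈ 4250 J

Adiabatic: TV^(γ−1) = const with γ = 5/3.
T₂ = T₁ (V₁/V₂)^(γ−1) = 517 × (33.1/67.3)^0.667 = 517 × 0.6231 = 322.1 K.
W_by = nCᵥ(T₁ − T₂) = (1.75)(12.47)(517 − 322.1) = 4253 J.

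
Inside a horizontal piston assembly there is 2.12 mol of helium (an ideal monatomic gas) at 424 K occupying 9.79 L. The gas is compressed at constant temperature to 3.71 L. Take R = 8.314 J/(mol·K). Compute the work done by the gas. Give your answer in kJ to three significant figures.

Isothermal: W = nRT ln(V₂/V₁).
W = (2.12)(8.314)(424) × ln(3.71/9.79)
  = 7473 × -0.9703
W_by_gas = -7252 J.

W ≈ -7.25 kJ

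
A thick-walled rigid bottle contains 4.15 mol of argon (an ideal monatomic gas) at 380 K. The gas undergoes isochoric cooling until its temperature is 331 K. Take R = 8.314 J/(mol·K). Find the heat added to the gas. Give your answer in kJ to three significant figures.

Constant volume ⇒ W = 0, so Q = ΔU = nCᵥΔT with Cᵥ = 3R/2 = 12.47 J/(mol·K).
ΔU = (4.15)(12.47)(331 − 380) = -2536 J.

Q ≈ -2.54 kJ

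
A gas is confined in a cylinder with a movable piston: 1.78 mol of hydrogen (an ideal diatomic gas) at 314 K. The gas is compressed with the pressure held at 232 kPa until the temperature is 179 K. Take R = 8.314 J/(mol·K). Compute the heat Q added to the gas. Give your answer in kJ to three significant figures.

Q ≈ -6.99 kJ

Isobaric: W = nRΔT = (1.78)(8.314)(-135) = -1998 J.
ΔU = nCᵥΔT with Cᵥ = 5R/2: ΔU = (1.78)(20.79)(-135) = -4995 J.
Q = ΔU + W = -4995 − 1998 = -6992 J.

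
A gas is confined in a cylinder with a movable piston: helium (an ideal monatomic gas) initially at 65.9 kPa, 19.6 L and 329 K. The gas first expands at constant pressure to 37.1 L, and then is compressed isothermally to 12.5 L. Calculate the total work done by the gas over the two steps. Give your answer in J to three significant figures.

Step 1 (isobaric): W = PΔV = (65.9 kPa)(37.1 − 19.6 L) = 1153 J.
After step 1: P = 65.9 kPa, V = 37.1 L, T = 622.7 K.
Step 2 (isothermal): W = P₁V₁ ln(V₂/V₁) = (2445) ln(12.5/37.1) = -2660 J.
W_total = 1153 − 2660 = -1507 J.

W_total ≈ -1510 J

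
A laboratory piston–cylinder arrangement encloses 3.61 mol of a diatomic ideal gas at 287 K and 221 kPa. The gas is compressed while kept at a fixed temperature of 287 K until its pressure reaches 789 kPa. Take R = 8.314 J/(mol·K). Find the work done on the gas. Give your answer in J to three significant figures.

W ≈ 11000 J

Isothermal process: W = nRT ln(V₂/V₁) = nRT ln(P₁/P₂).
W = (3.61)(8.314)(287) × ln(221/789)
  = 8614 × ln(0.2801) = 8614 × -1.273
W_by_gas = -10962 J; work on gas = −W_by = 10962 J.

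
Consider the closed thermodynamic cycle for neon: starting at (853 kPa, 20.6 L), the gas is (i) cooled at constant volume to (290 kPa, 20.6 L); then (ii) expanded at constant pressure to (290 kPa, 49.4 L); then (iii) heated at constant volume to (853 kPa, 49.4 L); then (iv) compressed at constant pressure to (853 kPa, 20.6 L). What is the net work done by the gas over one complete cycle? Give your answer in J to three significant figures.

Constant-volume legs do no work.
W(ii) = (290)(49.4 − 20.6) = 8352 J; W(iv) = (853)(20.6 − 49.4) = -24566 J.
W_net = 8352 − 24566 = -16214 J (the counter-clockwise enclosed area).

W_net ≈ -16200 J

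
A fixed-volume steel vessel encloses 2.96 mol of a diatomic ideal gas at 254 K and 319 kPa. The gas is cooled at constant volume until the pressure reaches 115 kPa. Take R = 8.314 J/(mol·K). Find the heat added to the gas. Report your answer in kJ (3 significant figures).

Q ≈ -9.99 kJ

Constant volume ⇒ W = 0, so Q = ΔU = nCᵥΔT with Cᵥ = 5R/2 = 20.79 J/(mol·K).
At constant V, T₂/T₁ = P₂/P₁ ⇒ ΔT = T₁(P₂/P₁ − 1) = 254·(115/319 − 1) = -162.4 K.
ΔU = (2.96)(20.79)(-162.4) = -9993 J.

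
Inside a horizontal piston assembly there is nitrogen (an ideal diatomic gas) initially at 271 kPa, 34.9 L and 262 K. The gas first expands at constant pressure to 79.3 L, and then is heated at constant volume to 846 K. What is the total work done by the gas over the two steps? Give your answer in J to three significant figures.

W_total ≈ 12000 J

Step 1 (isobaric): W = PΔV = (271 kPa)(79.3 − 34.9 L) = 12032 J.
Step 2 (isochoric): W = 0 (constant volume).
W_total = 12032 + 0 = 12032 J.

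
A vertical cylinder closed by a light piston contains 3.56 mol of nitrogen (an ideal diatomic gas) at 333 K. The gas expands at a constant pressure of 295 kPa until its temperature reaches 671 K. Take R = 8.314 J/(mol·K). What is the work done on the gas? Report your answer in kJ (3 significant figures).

Isobaric: W = P ΔV = nR ΔT.
W = (3.56)(8.314)(671 − 333) = 10004 J.
Work on gas = −W_by = -10004 J.

W ≈ -10.0 kJ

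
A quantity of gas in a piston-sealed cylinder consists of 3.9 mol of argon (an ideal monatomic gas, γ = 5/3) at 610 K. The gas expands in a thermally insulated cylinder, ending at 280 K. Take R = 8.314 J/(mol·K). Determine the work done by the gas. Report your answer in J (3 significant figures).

W ≈ 16100 J

Adiabatic ⇒ Q = 0, so W_by = −ΔU = nCᵥ(T₁ − T₂).
Cᵥ = 3R/2 = 12.47 J/(mol·K).
W = (3.9)(12.47)(610 − 280) = 16050 J.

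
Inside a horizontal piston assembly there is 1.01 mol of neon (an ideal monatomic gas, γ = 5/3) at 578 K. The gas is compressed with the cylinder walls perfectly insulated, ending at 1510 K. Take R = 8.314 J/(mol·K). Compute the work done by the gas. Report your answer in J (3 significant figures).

W ≈ -11700 J

Adiabatic ⇒ Q = 0, so W_by = −ΔU = nCᵥ(T₁ − T₂).
Cᵥ = 3R/2 = 12.47 J/(mol·K).
W = (1.01)(12.47)(578 − 1510) = -11739 J.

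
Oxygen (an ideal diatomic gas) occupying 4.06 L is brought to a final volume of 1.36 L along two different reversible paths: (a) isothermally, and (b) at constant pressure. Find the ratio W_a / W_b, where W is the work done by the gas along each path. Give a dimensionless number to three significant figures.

Path (a) isothermal: W = P₁V₁ ln(V₂/V₁) → W_a/(P₁V₁) = -1.094.
Path (b) isobaric: W = P₁(V₂ − V₁) → W_b/(P₁V₁) = -0.665.
W_a / W_b = -1.094 / -0.665 = 1.645.

W_a / W_b ≈ 1.64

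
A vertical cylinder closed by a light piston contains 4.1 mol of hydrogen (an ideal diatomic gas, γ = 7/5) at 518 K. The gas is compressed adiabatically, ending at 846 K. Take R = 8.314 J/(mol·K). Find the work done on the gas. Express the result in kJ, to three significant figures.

W ≈ 28.0 kJ

Adiabatic ⇒ Q = 0, so W_by = −ΔU = nCᵥ(T₁ − T₂).
Cᵥ = 5R/2 = 20.79 J/(mol·K).
W = (4.1)(20.79)(518 − 846) = -27952 J.
Work on gas = −W_by = 27952 J.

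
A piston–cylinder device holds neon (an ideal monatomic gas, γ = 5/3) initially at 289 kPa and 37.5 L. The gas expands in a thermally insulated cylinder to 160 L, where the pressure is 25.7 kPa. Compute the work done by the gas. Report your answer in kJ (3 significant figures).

W ≈ 10.1 kJ

Adiabatic: W = (P₁V₁ − P₂V₂)/(γ − 1) with γ = 5/3.
P₁V₁ = 10838 J, P₂V₂ = 4112 J.
W = (10838 − 4112) / 0.6667 = 10088 J.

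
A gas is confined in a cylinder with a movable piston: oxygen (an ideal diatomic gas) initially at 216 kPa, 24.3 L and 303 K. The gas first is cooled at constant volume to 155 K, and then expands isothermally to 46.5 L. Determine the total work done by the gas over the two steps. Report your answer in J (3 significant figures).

W_total ≈ 1740 J

Step 1 (isochoric): W = 0 (constant volume).
After step 1: P = 110.5 kPa (V unchanged).
Step 2 (isothermal): W = P₁V₁ ln(V₂/V₁) = (2685) ln(46.5/24.3) = 1743 J.
W_total = 0 + 1743 = 1743 J.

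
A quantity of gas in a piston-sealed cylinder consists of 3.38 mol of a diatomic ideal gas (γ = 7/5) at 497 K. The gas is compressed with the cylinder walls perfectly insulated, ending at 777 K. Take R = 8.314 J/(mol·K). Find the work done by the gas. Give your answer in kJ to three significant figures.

W ≈ -19.7 kJ

Adiabatic ⇒ Q = 0, so W_by = −ΔU = nCᵥ(T₁ − T₂).
Cᵥ = 5R/2 = 20.79 J/(mol·K).
W = (3.38)(20.79)(497 − 777) = -19671 J.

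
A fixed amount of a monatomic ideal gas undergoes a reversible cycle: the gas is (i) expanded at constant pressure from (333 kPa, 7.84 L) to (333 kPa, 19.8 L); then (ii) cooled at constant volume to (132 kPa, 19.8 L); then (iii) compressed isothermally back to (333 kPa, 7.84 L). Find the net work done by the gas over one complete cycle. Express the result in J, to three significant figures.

Leg (i): W = PΔV = (333)(19.8 − 7.84) = 3983 J.
Leg (ii): W = 0.
Leg (iii): W = PᵢVᵢ ln(V_f/Vᵢ) = (2614) ln(7.84/19.8) = -2421 J.
W_net = 3983 − 2421 = 1561 J.

W_net ≈ 1560 J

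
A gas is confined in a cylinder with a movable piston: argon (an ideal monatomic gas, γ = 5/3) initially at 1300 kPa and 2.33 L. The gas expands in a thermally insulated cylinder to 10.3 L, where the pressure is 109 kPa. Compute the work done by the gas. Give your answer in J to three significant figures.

Adiabatic: W = (P₁V₁ − P₂V₂)/(γ − 1) with γ = 5/3.
P₁V₁ = 3029 J, P₂V₂ = 1123 J.
W = (3029 − 1123) / 0.6667 = 2859 J.

W ≈ 2860 J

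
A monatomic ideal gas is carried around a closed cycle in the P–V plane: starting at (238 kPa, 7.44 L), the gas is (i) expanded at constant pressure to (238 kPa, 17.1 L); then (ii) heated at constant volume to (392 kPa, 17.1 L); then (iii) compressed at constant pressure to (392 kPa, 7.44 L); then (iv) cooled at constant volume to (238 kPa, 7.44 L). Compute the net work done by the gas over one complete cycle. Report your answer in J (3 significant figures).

W_net ≈ -1490 J

Constant-volume legs do no work.
W(i) = (238)(17.1 − 7.44) = 2299 J; W(iii) = (392)(7.44 − 17.1) = -3787 J.
W_net = 2299 − 3787 = -1488 J (the counter-clockwise enclosed area).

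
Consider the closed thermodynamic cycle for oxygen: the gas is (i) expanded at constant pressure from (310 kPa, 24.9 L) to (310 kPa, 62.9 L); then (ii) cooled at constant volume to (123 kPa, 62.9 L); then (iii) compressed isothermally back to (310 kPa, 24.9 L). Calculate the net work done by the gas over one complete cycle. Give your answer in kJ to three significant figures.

Leg (i): W = PΔV = (310)(62.9 − 24.9) = 11780 J.
Leg (ii): W = 0.
Leg (iii): W = PᵢVᵢ ln(V_f/Vᵢ) = (7737) ln(24.9/62.9) = -7169 J.
W_net = 11780 − 7169 = 4611 J.

W_net ≈ 4.61 kJ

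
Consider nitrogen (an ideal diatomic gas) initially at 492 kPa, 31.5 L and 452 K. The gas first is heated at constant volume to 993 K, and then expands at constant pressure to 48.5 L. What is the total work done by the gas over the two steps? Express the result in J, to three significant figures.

W_total ≈ 18400 J

Step 1 (isochoric): W = 0 (constant volume).
After step 1: P = 1081 kPa (V unchanged).
Step 2 (isobaric): W = PΔV = (1081 kPa)(48.5 − 31.5 L) = 18375 J.
W_total = 0 + 18375 = 18375 J.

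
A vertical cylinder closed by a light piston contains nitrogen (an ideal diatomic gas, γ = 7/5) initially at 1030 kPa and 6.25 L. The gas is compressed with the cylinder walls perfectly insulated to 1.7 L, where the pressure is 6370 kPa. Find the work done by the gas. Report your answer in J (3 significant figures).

Adiabatic: W = (P₁V₁ − P₂V₂)/(γ − 1) with γ = 7/5.
P₁V₁ = 6438 J, P₂V₂ = 10829 J.
W = (6438 − 10829) / 0.4 = -10979 J.

W ≈ -11000 J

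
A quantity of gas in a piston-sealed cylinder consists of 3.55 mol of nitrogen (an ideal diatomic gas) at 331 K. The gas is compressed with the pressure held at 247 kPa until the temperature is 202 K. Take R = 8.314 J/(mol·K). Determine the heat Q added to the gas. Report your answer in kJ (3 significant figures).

Isobaric: W = nRΔT = (3.55)(8.314)(-129) = -3807 J.
ΔU = nCᵥΔT with Cᵥ = 5R/2: ΔU = (3.55)(20.79)(-129) = -9518 J.
Q = ΔU + W = -9518 − 3807 = -13326 J.

Q ≈ -13.3 kJ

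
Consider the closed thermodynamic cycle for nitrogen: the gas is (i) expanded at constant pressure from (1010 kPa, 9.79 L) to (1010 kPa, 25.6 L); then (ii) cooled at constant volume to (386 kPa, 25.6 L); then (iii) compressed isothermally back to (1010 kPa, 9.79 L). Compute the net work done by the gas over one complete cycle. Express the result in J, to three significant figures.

W_net ≈ 6470 J

Leg (i): W = PΔV = (1010)(25.6 − 9.79) = 15968 J.
Leg (ii): W = 0.
Leg (iii): W = PᵢVᵢ ln(V_f/Vᵢ) = (9882) ln(9.79/25.6) = -9498 J.
W_net = 15968 − 9498 = 6470 J.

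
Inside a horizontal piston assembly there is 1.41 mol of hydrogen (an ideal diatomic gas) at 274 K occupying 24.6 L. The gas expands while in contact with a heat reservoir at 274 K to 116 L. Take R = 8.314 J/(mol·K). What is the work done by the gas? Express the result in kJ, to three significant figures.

W ≈ 4.98 kJ

Isothermal: W = nRT ln(V₂/V₁).
W = (1.41)(8.314)(274) × ln(116/24.6)
  = 3212 × 1.551
W_by_gas = 4981 J.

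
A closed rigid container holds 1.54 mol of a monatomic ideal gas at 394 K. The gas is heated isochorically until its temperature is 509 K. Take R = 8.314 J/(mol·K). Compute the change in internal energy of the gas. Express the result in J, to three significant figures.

Constant volume ⇒ W = 0, so Q = ΔU = nCᵥΔT with Cᵥ = 3R/2 = 12.47 J/(mol·K).
ΔU = (1.54)(12.47)(509 − 394) = 2209 J.

ΔU ≈ 2210 J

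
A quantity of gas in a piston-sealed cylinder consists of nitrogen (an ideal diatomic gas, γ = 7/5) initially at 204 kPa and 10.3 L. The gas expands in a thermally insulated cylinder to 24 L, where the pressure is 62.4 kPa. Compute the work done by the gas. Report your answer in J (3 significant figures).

Adiabatic: W = (P₁V₁ − P₂V₂)/(γ − 1) with γ = 7/5.
P₁V₁ = 2101 J, P₂V₂ = 1498 J.
W = (2101 − 1498) / 0.4 = 1509 J.

W ≈ 1510 J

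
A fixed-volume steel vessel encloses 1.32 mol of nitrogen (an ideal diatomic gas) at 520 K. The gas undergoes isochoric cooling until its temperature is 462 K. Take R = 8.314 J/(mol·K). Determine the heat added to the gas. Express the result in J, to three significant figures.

Q ≈ -1590 J

Constant volume ⇒ W = 0, so Q = ΔU = nCᵥΔT with Cᵥ = 5R/2 = 20.79 J/(mol·K).
ΔU = (1.32)(20.79)(462 − 520) = -1591 J.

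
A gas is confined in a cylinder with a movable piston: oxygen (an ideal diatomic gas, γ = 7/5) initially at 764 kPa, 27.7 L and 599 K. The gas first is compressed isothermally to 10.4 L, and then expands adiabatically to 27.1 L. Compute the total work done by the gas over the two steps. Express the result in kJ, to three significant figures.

W_total ≈ -3.89 kJ

Step 1 (isothermal): W = P₁V₁ ln(V₂/V₁) = (21163) ln(10.4/27.7) = -20732 J.
After step 1: P = 2035 kPa, V = 10.4 L, T = 599 K.
Step 2 (adiabatic): W = (P₁V₁ − P₂V₂)/(γ−1) = (21163 − 14428)/0.4 = 16838 J.
W_total = -20732 + 16838 = -3894 J.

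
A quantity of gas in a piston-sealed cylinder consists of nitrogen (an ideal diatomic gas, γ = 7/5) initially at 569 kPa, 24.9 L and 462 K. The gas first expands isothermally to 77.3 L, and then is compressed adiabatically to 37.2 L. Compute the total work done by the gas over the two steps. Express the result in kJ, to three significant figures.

Step 1 (isothermal): W = P₁V₁ ln(V₂/V₁) = (14168) ln(77.3/24.9) = 16050 J.
After step 1: P = 183.3 kPa, V = 77.3 L, T = 462 K.
Step 2 (adiabatic): W = (P₁V₁ − P₂V₂)/(γ−1) = (14168 − 18983)/0.4 = -12037 J.
W_total = 16050 − 12037 = 4013 J.

W_total ≈ 4.01 kJ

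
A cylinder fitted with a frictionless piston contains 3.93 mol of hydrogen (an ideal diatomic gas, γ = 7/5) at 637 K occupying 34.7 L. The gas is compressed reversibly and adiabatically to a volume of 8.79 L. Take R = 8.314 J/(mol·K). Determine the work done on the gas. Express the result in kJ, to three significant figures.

Adiabatic: TV^(γ−1) = const with γ = 7/5.
T₂ = T₁ (V₁/V₂)^(γ−1) = 637 × (34.7/8.79)^0.4 = 637 × 1.732 = 1103 K.
W_by = nCᵥ(T₁ − T₂) = (3.93)(20.79)(637 − 1103) = -38086 J.
Work on gas = −W_by = 38086 J.

W ≈ 38.1 kJ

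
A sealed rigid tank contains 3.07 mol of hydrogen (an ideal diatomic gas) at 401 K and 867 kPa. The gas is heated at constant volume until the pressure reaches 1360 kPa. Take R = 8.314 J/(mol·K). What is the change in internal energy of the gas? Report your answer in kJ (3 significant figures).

Constant volume ⇒ W = 0, so Q = ΔU = nCᵥΔT with Cᵥ = 5R/2 = 20.79 J/(mol·K).
At constant V, T₂/T₁ = P₂/P₁ ⇒ ΔT = T₁(P₂/P₁ − 1) = 401·(1360/867 − 1) = 228 K.
ΔU = (3.07)(20.79)(228) = 14550 J.

ΔU ≈ 14.5 kJ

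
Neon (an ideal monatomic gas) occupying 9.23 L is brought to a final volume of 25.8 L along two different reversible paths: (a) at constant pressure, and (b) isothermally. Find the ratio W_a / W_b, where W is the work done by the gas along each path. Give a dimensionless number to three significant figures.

Path (a) isobaric: W = P₁(V₂ − V₁) → W_a/(P₁V₁) = 1.795.
Path (b) isothermal: W = P₁V₁ ln(V₂/V₁) → W_b/(P₁V₁) = 1.028.
W_a / W_b = 1.795 / 1.028 = 1.746.

W_a / W_b ≈ 1.75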